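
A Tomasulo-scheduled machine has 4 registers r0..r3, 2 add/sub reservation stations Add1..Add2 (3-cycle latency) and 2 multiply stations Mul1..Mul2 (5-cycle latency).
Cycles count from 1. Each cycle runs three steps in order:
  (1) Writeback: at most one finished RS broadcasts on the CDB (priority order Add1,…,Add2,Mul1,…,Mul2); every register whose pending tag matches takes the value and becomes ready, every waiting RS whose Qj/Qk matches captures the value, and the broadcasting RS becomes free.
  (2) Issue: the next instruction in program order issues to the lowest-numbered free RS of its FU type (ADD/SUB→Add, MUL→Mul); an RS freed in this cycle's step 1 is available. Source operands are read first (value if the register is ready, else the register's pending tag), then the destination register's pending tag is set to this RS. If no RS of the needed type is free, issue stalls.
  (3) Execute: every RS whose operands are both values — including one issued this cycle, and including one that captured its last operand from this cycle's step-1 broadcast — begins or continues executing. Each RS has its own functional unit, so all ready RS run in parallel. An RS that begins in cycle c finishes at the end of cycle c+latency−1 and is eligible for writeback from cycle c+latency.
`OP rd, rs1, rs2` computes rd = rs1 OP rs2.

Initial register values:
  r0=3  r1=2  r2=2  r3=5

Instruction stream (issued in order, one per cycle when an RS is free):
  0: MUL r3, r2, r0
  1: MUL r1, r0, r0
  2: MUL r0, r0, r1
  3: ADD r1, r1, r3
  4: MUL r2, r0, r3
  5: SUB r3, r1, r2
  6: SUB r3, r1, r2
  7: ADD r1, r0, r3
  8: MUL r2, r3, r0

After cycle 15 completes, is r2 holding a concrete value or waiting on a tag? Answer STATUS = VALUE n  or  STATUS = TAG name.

c1: issue MUL r3<-Mul1 | r0:3,r1:2,r2:2,r3:Mul1
c2: issue MUL r1<-Mul2 | r0:3,r1:Mul2,r2:2,r3:Mul1
c3: stall | r0:3,r1:Mul2,r2:2,r3:Mul1
c4: stall | r0:3,r1:Mul2,r2:2,r3:Mul1
c5: stall | r0:3,r1:Mul2,r2:2,r3:Mul1
c6: CDB Mul1=6; issue MUL r0<-Mul1 | r0:Mul1,r1:Mul2,r2:2,r3:6
c7: CDB Mul2=9; issue ADD r1<-Add1 | r0:Mul1,r1:Add1,r2:2,r3:6
c8: issue MUL r2<-Mul2 | r0:Mul1,r1:Add1,r2:Mul2,r3:6
c9: issue SUB r3<-Add2 | r0:Mul1,r1:Add1,r2:Mul2,r3:Add2
c10: CDB Add1=15; issue SUB r3<-Add1 | r0:Mul1,r1:15,r2:Mul2,r3:Add1
c11: stall | r0:Mul1,r1:15,r2:Mul2,r3:Add1
c12: CDB Mul1=27; stall | r0:27,r1:15,r2:Mul2,r3:Add1
c13: stall | r0:27,r1:15,r2:Mul2,r3:Add1
c14: stall | r0:27,r1:15,r2:Mul2,r3:Add1
c15: stall | r0:27,r1:15,r2:Mul2,r3:Add1

STATUS = TAG Mul2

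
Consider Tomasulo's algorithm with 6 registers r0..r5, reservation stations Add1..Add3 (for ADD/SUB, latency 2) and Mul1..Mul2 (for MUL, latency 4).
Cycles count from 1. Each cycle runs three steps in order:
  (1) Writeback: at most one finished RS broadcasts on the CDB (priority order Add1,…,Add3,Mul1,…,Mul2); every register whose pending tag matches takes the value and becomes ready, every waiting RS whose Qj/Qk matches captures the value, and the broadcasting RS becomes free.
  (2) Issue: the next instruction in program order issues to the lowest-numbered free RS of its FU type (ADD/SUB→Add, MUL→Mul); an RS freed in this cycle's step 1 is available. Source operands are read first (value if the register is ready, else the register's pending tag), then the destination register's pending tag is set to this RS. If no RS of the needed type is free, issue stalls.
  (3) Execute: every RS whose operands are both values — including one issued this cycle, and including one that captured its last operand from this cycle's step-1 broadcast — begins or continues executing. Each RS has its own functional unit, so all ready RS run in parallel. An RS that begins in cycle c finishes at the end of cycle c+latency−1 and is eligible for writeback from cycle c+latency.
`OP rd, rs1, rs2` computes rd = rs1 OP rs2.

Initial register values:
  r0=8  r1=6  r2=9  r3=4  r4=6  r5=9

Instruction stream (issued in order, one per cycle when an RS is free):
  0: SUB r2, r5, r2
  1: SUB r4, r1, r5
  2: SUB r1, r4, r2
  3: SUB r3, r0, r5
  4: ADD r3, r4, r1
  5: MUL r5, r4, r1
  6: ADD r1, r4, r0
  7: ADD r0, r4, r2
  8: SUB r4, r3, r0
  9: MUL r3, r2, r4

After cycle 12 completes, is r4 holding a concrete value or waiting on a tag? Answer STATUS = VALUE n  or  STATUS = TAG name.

STATUS = VALUE -3

cycle 1: issue SUB r2<-Add1 // r0:8,r1:6,r2:Add1,r3:4,r4:6,r5:9
cycle 2: issue SUB r4<-Add2 // r0:8,r1:6,r2:Add1,r3:4,r4:Add2,r5:9
cycle 3: CDB Add1=0; issue SUB r1<-Add1 // r0:8,r1:Add1,r2:0,r3:4,r4:Add2,r5:9
cycle 4: CDB Add2=-3; issue SUB r3<-Add2 // r0:8,r1:Add1,r2:0,r3:Add2,r4:-3,r5:9
cycle 5: issue ADD r3<-Add3 // r0:8,r1:Add1,r2:0,r3:Add3,r4:-3,r5:9
cycle 6: CDB Add1=-3; issue MUL r5<-Mul1 // r0:8,r1:-3,r2:0,r3:Add3,r4:-3,r5:Mul1
cycle 7: CDB Add2=-1; issue ADD r1<-Add1 // r0:8,r1:Add1,r2:0,r3:Add3,r4:-3,r5:Mul1
cycle 8: CDB Add3=-6; issue ADD r0<-Add2 // r0:Add2,r1:Add1,r2:0,r3:-6,r4:-3,r5:Mul1
cycle 9: CDB Add1=5; issue SUB r4<-Add1 // r0:Add2,r1:5,r2:0,r3:-6,r4:Add1,r5:Mul1
cycle 10: CDB Add2=-3; issue MUL r3<-Mul2 // r0:-3,r1:5,r2:0,r3:Mul2,r4:Add1,r5:Mul1
cycle 11: CDB Mul1=9 // r0:-3,r1:5,r2:0,r3:Mul2,r4:Add1,r5:9
cycle 12: CDB Add1=-3 // r0:-3,r1:5,r2:0,r3:Mul2,r4:-3,r5:9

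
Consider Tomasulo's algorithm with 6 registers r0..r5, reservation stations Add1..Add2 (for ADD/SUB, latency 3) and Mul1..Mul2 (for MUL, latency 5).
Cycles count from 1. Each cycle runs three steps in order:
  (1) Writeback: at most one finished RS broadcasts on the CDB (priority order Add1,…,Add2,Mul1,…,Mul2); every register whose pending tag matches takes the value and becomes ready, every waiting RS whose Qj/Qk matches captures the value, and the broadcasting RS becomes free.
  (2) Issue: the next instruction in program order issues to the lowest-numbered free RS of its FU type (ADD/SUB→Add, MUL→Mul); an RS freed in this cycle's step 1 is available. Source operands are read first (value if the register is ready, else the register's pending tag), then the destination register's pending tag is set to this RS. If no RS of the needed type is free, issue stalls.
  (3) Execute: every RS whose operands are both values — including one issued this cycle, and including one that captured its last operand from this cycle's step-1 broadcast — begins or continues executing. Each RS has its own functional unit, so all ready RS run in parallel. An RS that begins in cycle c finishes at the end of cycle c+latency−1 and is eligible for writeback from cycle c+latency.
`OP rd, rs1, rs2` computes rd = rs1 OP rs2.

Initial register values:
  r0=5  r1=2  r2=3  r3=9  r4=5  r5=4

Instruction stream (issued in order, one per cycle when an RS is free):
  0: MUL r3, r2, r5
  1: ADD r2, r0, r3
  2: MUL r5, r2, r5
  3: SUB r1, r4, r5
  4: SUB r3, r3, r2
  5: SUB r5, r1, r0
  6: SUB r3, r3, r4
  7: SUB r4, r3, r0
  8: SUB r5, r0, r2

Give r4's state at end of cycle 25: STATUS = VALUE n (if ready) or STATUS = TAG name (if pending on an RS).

STATUS = VALUE -15

  c1: issue MUL r3<-Mul1  regs: r0:5,r1:2,r2:3,r3:Mul1,r4:5,r5:4
  c2: issue ADD r2<-Add1  regs: r0:5,r1:2,r2:Add1,r3:Mul1,r4:5,r5:4
  c3: issue MUL r5<-Mul2  regs: r0:5,r1:2,r2:Add1,r3:Mul1,r4:5,r5:Mul2
  c4: issue SUB r1<-Add2  regs: r0:5,r1:Add2,r2:Add1,r3:Mul1,r4:5,r5:Mul2
  c5: stall  regs: r0:5,r1:Add2,r2:Add1,r3:Mul1,r4:5,r5:Mul2
  c6: CDB Mul1=12; stall  regs: r0:5,r1:Add2,r2:Add1,r3:12,r4:5,r5:Mul2
  c7: stall  regs: r0:5,r1:Add2,r2:Add1,r3:12,r4:5,r5:Mul2
  c8: stall  regs: r0:5,r1:Add2,r2:Add1,r3:12,r4:5,r5:Mul2
  c9: CDB Add1=17; issue SUB r3<-Add1  regs: r0:5,r1:Add2,r2:17,r3:Add1,r4:5,r5:Mul2
  c10: stall  regs: r0:5,r1:Add2,r2:17,r3:Add1,r4:5,r5:Mul2
  c11: stall  regs: r0:5,r1:Add2,r2:17,r3:Add1,r4:5,r5:Mul2
  c12: CDB Add1=-5; issue SUB r5<-Add1  regs: r0:5,r1:Add2,r2:17,r3:-5,r4:5,r5:Add1
  c13: stall  regs: r0:5,r1:Add2,r2:17,r3:-5,r4:5,r5:Add1
  c14: CDB Mul2=68; stall  regs: r0:5,r1:Add2,r2:17,r3:-5,r4:5,r5:Add1
  c15: stall  regs: r0:5,r1:Add2,r2:17,r3:-5,r4:5,r5:Add1
  c16: stall  regs: r0:5,r1:Add2,r2:17,r3:-5,r4:5,r5:Add1
  c17: CDB Add2=-63; issue SUB r3<-Add2  regs: r0:5,r1:-63,r2:17,r3:Add2,r4:5,r5:Add1
  c18: stall  regs: r0:5,r1:-63,r2:17,r3:Add2,r4:5,r5:Add1
  c19: stall  regs: r0:5,r1:-63,r2:17,r3:Add2,r4:5,r5:Add1
  c20: CDB Add1=-68; issue SUB r4<-Add1  regs: r0:5,r1:-63,r2:17,r3:Add2,r4:Add1,r5:-68
  c21: CDB Add2=-10; issue SUB r5<-Add2  regs: r0:5,r1:-63,r2:17,r3:-10,r4:Add1,r5:Add2
  c22: -  regs: r0:5,r1:-63,r2:17,r3:-10,r4:Add1,r5:Add2
  c23: -  regs: r0:5,r1:-63,r2:17,r3:-10,r4:Add1,r5:Add2
  c24: CDB Add1=-15  regs: r0:5,r1:-63,r2:17,r3:-10,r4:-15,r5:Add2
  c25: CDB Add2=-12  regs: r0:5,r1:-63,r2:17,r3:-10,r4:-15,r5:-12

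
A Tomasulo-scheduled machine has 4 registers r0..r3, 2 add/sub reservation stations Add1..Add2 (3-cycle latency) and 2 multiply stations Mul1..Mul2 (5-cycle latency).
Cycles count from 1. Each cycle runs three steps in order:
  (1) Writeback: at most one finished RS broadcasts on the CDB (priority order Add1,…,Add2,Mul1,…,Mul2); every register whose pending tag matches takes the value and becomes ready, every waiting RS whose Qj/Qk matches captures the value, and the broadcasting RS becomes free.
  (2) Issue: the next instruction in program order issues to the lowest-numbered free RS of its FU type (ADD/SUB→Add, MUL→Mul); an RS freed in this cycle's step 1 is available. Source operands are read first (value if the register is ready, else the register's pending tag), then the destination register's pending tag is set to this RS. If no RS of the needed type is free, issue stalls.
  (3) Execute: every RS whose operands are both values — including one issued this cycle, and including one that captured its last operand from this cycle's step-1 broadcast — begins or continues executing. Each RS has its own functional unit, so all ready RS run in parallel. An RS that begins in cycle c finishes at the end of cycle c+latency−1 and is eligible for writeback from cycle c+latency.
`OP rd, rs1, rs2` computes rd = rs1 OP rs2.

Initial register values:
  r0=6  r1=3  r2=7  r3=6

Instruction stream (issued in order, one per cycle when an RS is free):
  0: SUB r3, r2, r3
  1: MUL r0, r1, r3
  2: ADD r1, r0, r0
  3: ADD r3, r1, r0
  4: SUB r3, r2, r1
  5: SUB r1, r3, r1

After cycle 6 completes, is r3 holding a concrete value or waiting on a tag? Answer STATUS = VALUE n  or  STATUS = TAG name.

c1: issue SUB r3<-Add1 | r0:6,r1:3,r2:7,r3:Add1
c2: issue MUL r0<-Mul1 | r0:Mul1,r1:3,r2:7,r3:Add1
c3: issue ADD r1<-Add2 | r0:Mul1,r1:Add2,r2:7,r3:Add1
c4: CDB Add1=1; issue ADD r3<-Add1 | r0:Mul1,r1:Add2,r2:7,r3:Add1
c5: stall | r0:Mul1,r1:Add2,r2:7,r3:Add1
c6: stall | r0:Mul1,r1:Add2,r2:7,r3:Add1

STATUS = TAG Add1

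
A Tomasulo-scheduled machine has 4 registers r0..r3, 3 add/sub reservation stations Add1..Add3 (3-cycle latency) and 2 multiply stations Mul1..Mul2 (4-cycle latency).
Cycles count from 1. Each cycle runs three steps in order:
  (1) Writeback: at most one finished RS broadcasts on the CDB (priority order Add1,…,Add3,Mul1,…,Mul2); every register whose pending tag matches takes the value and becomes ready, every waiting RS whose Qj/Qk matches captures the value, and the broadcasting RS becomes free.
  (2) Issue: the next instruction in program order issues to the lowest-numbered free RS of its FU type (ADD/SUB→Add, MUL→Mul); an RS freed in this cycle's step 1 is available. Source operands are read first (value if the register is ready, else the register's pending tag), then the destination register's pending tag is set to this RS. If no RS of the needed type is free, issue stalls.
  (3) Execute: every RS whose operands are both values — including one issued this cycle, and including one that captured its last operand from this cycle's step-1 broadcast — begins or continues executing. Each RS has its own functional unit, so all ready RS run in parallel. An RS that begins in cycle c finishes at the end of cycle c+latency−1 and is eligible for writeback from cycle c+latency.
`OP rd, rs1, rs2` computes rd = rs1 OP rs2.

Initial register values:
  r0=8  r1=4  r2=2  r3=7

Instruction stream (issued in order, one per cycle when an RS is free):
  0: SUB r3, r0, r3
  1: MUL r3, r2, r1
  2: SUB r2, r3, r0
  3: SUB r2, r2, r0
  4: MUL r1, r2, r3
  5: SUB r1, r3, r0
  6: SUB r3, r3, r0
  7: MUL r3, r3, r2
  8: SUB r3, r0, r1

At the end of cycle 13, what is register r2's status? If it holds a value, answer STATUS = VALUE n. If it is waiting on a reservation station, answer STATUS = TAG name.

c1: issue SUB r3<-Add1 | r0:8,r1:4,r2:2,r3:Add1
c2: issue MUL r3<-Mul1 | r0:8,r1:4,r2:2,r3:Mul1
c3: issue SUB r2<-Add2 | r0:8,r1:4,r2:Add2,r3:Mul1
c4: CDB Add1=1; issue SUB r2<-Add1 | r0:8,r1:4,r2:Add1,r3:Mul1
c5: issue MUL r1<-Mul2 | r0:8,r1:Mul2,r2:Add1,r3:Mul1
c6: CDB Mul1=8; issue SUB r1<-Add3 | r0:8,r1:Add3,r2:Add1,r3:8
c7: stall | r0:8,r1:Add3,r2:Add1,r3:8
c8: stall | r0:8,r1:Add3,r2:Add1,r3:8
c9: CDB Add2=0; issue SUB r3<-Add2 | r0:8,r1:Add3,r2:Add1,r3:Add2
c10: CDB Add3=0; issue MUL r3<-Mul1 | r0:8,r1:0,r2:Add1,r3:Mul1
c11: issue SUB r3<-Add3 | r0:8,r1:0,r2:Add1,r3:Add3
c12: CDB Add1=-8 | r0:8,r1:0,r2:-8,r3:Add3
c13: CDB Add2=0 | r0:8,r1:0,r2:-8,r3:Add3

STATUS = VALUE -8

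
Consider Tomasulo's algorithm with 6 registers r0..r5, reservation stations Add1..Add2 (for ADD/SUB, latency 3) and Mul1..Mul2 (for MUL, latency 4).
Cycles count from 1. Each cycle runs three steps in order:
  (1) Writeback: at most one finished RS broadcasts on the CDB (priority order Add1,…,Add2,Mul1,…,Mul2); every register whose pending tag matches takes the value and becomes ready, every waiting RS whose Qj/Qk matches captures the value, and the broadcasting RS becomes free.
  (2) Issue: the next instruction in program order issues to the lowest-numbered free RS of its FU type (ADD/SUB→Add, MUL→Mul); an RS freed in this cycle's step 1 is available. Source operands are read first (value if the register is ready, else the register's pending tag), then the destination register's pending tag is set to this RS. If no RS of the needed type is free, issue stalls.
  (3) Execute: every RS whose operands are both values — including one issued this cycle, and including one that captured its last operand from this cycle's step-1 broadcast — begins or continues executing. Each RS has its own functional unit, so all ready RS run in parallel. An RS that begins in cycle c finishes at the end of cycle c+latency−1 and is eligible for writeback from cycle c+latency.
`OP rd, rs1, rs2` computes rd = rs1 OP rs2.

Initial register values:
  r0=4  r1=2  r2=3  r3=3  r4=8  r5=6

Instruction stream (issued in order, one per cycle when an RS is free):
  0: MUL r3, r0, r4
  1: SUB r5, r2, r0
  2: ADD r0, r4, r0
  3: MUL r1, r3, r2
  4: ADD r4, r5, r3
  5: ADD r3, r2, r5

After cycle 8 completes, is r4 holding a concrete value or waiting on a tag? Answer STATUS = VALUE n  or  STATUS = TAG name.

STATUS = TAG Add1

cycle 1: issue MUL r3<-Mul1 // r0:4,r1:2,r2:3,r3:Mul1,r4:8,r5:6
cycle 2: issue SUB r5<-Add1 // r0:4,r1:2,r2:3,r3:Mul1,r4:8,r5:Add1
cycle 3: issue ADD r0<-Add2 // r0:Add2,r1:2,r2:3,r3:Mul1,r4:8,r5:Add1
cycle 4: issue MUL r1<-Mul2 // r0:Add2,r1:Mul2,r2:3,r3:Mul1,r4:8,r5:Add1
cycle 5: CDB Add1=-1; issue ADD r4<-Add1 // r0:Add2,r1:Mul2,r2:3,r3:Mul1,r4:Add1,r5:-1
cycle 6: CDB Add2=12; issue ADD r3<-Add2 // r0:12,r1:Mul2,r2:3,r3:Add2,r4:Add1,r5:-1
cycle 7: CDB Mul1=32 // r0:12,r1:Mul2,r2:3,r3:Add2,r4:Add1,r5:-1
cycle 8: - // r0:12,r1:Mul2,r2:3,r3:Add2,r4:Add1,r5:-1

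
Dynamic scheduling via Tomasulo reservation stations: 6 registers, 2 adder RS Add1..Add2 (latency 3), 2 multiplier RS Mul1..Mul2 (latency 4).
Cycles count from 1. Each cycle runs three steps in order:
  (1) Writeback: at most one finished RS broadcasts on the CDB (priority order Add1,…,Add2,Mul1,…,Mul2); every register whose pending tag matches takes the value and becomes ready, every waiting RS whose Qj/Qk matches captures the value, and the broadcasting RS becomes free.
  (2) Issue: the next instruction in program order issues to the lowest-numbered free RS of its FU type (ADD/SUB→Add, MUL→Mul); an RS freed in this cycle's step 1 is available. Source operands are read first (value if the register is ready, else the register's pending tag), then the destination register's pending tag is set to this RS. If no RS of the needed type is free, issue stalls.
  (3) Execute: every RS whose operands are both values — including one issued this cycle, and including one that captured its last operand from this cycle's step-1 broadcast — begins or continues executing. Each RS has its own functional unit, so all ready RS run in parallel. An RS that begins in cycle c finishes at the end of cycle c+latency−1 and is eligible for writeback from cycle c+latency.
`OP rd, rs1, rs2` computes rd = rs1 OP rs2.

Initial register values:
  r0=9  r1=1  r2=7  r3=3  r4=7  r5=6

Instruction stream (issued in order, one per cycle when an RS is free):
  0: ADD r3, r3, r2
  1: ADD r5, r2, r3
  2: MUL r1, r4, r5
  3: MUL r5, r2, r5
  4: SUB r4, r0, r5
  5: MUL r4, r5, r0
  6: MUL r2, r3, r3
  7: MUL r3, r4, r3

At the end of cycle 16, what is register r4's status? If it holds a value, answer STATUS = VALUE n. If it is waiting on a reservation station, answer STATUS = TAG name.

STATUS = VALUE 1071

cycle 1: issue ADD r3<-Add1 // r0:9,r1:1,r2:7,r3:Add1,r4:7,r5:6
cycle 2: issue ADD r5<-Add2 // r0:9,r1:1,r2:7,r3:Add1,r4:7,r5:Add2
cycle 3: issue MUL r1<-Mul1 // r0:9,r1:Mul1,r2:7,r3:Add1,r4:7,r5:Add2
cycle 4: CDB Add1=10; issue MUL r5<-Mul2 // r0:9,r1:Mul1,r2:7,r3:10,r4:7,r5:Mul2
cycle 5: issue SUB r4<-Add1 // r0:9,r1:Mul1,r2:7,r3:10,r4:Add1,r5:Mul2
cycle 6: stall // r0:9,r1:Mul1,r2:7,r3:10,r4:Add1,r5:Mul2
cycle 7: CDB Add2=17; stall // r0:9,r1:Mul1,r2:7,r3:10,r4:Add1,r5:Mul2
cycle 8: stall // r0:9,r1:Mul1,r2:7,r3:10,r4:Add1,r5:Mul2
cycle 9: stall // r0:9,r1:Mul1,r2:7,r3:10,r4:Add1,r5:Mul2
cycle 10: stall // r0:9,r1:Mul1,r2:7,r3:10,r4:Add1,r5:Mul2
cycle 11: CDB Mul1=119; issue MUL r4<-Mul1 // r0:9,r1:119,r2:7,r3:10,r4:Mul1,r5:Mul2
cycle 12: CDB Mul2=119; issue MUL r2<-Mul2 // r0:9,r1:119,r2:Mul2,r3:10,r4:Mul1,r5:119
cycle 13: stall // r0:9,r1:119,r2:Mul2,r3:10,r4:Mul1,r5:119
cycle 14: stall // r0:9,r1:119,r2:Mul2,r3:10,r4:Mul1,r5:119
cycle 15: CDB Add1=-110; stall // r0:9,r1:119,r2:Mul2,r3:10,r4:Mul1,r5:119
cycle 16: CDB Mul1=1071; issue MUL r3<-Mul1 // r0:9,r1:119,r2:Mul2,r3:Mul1,r4:1071,r5:119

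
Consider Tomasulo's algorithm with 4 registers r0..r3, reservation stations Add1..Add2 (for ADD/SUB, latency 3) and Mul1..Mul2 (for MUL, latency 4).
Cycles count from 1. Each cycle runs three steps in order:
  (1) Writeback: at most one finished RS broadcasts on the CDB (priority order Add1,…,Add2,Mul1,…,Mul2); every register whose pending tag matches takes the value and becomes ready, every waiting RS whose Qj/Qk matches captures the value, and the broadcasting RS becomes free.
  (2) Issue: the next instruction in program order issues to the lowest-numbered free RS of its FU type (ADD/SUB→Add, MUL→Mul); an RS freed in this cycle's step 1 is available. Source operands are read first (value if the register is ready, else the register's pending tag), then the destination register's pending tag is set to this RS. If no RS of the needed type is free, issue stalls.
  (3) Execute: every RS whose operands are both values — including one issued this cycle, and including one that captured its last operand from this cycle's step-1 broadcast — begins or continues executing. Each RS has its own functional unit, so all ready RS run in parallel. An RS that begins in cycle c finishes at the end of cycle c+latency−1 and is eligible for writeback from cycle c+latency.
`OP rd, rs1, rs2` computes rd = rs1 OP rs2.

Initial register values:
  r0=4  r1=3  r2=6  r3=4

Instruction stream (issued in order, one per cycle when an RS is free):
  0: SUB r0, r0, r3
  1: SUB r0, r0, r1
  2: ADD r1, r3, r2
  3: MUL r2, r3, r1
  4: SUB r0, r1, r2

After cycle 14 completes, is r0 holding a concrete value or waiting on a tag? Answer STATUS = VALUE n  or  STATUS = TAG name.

cycle 1: issue SUB r0<-Add1 // r0:Add1,r1:3,r2:6,r3:4
cycle 2: issue SUB r0<-Add2 // r0:Add2,r1:3,r2:6,r3:4
cycle 3: stall // r0:Add2,r1:3,r2:6,r3:4
cycle 4: CDB Add1=0; issue ADD r1<-Add1 // r0:Add2,r1:Add1,r2:6,r3:4
cycle 5: issue MUL r2<-Mul1 // r0:Add2,r1:Add1,r2:Mul1,r3:4
cycle 6: stall // r0:Add2,r1:Add1,r2:Mul1,r3:4
cycle 7: CDB Add1=10; issue SUB r0<-Add1 // r0:Add1,r1:10,r2:Mul1,r3:4
cycle 8: CDB Add2=-3 // r0:Add1,r1:10,r2:Mul1,r3:4
cycle 9: - // r0:Add1,r1:10,r2:Mul1,r3:4
cycle 10: - // r0:Add1,r1:10,r2:Mul1,r3:4
cycle 11: CDB Mul1=40 // r0:Add1,r1:10,r2:40,r3:4
cycle 12: - // r0:Add1,r1:10,r2:40,r3:4
cycle 13: - // r0:Add1,r1:10,r2:40,r3:4
cycle 14: CDB Add1=-30 // r0:-30,r1:10,r2:40,r3:4

STATUS = VALUE -30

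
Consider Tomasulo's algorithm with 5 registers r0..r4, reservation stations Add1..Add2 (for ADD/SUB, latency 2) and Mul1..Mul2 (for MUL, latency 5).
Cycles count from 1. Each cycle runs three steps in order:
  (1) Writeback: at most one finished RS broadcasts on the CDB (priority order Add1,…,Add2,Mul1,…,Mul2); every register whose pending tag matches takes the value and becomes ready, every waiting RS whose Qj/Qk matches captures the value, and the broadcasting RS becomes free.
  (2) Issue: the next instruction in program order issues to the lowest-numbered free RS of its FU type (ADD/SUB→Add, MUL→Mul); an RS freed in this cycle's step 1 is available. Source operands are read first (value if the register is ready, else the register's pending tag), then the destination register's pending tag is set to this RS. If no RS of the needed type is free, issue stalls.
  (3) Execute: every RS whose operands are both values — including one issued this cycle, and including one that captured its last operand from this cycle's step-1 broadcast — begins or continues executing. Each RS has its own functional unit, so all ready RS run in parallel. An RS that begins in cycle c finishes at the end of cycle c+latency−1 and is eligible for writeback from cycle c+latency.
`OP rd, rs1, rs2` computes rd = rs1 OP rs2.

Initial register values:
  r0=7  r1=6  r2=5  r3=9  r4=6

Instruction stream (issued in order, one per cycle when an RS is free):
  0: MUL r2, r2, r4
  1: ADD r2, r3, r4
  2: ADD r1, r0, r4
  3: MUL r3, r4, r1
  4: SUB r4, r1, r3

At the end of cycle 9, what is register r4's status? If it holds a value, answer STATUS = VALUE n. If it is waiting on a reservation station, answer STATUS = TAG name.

cycle 1: issue MUL r2<-Mul1 // r0:7,r1:6,r2:Mul1,r3:9,r4:6
cycle 2: issue ADD r2<-Add1 // r0:7,r1:6,r2:Add1,r3:9,r4:6
cycle 3: issue ADD r1<-Add2 // r0:7,r1:Add2,r2:Add1,r3:9,r4:6
cycle 4: CDB Add1=15; issue MUL r3<-Mul2 // r0:7,r1:Add2,r2:15,r3:Mul2,r4:6
cycle 5: CDB Add2=13; issue SUB r4<-Add1 // r0:7,r1:13,r2:15,r3:Mul2,r4:Add1
cycle 6: CDB Mul1=30 // r0:7,r1:13,r2:15,r3:Mul2,r4:Add1
cycle 7: - // r0:7,r1:13,r2:15,r3:Mul2,r4:Add1
cycle 8: - // r0:7,r1:13,r2:15,r3:Mul2,r4:Add1
cycle 9: - // r0:7,r1:13,r2:15,r3:Mul2,r4:Add1

STATUS = TAG Add1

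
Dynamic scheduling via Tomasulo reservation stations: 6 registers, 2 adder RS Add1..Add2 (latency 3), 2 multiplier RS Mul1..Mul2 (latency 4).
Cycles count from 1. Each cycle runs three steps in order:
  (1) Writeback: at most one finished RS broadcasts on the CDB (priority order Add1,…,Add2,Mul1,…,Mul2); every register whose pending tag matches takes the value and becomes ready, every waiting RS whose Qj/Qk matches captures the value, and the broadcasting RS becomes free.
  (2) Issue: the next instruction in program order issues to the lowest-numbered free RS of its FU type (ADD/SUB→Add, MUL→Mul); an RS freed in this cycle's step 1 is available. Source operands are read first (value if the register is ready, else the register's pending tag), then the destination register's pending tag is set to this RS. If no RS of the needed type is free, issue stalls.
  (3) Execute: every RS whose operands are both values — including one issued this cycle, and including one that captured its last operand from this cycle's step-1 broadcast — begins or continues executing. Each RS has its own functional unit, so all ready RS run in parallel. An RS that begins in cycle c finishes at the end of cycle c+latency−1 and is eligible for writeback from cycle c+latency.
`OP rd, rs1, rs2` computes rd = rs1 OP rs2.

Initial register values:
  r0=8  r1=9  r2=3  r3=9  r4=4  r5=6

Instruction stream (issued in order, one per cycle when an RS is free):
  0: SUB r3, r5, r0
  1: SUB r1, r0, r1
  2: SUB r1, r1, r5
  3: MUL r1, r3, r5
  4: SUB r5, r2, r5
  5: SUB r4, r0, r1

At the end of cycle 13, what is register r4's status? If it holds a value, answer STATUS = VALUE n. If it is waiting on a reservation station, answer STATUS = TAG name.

STATUS = VALUE 20

cycle 1: issue SUB r3<-Add1 // r0:8,r1:9,r2:3,r3:Add1,r4:4,r5:6
cycle 2: issue SUB r1<-Add2 // r0:8,r1:Add2,r2:3,r3:Add1,r4:4,r5:6
cycle 3: stall // r0:8,r1:Add2,r2:3,r3:Add1,r4:4,r5:6
cycle 4: CDB Add1=-2; issue SUB r1<-Add1 // r0:8,r1:Add1,r2:3,r3:-2,r4:4,r5:6
cycle 5: CDB Add2=-1; issue MUL r1<-Mul1 // r0:8,r1:Mul1,r2:3,r3:-2,r4:4,r5:6
cycle 6: issue SUB r5<-Add2 // r0:8,r1:Mul1,r2:3,r3:-2,r4:4,r5:Add2
cycle 7: stall // r0:8,r1:Mul1,r2:3,r3:-2,r4:4,r5:Add2
cycle 8: CDB Add1=-7; issue SUB r4<-Add1 // r0:8,r1:Mul1,r2:3,r3:-2,r4:Add1,r5:Add2
cycle 9: CDB Add2=-3 // r0:8,r1:Mul1,r2:3,r3:-2,r4:Add1,r5:-3
cycle 10: CDB Mul1=-12 // r0:8,r1:-12,r2:3,r3:-2,r4:Add1,r5:-3
cycle 11: - // r0:8,r1:-12,r2:3,r3:-2,r4:Add1,r5:-3
cycle 12: - // r0:8,r1:-12,r2:3,r3:-2,r4:Add1,r5:-3
cycle 13: CDB Add1=20 // r0:8,r1:-12,r2:3,r3:-2,r4:20,r5:-3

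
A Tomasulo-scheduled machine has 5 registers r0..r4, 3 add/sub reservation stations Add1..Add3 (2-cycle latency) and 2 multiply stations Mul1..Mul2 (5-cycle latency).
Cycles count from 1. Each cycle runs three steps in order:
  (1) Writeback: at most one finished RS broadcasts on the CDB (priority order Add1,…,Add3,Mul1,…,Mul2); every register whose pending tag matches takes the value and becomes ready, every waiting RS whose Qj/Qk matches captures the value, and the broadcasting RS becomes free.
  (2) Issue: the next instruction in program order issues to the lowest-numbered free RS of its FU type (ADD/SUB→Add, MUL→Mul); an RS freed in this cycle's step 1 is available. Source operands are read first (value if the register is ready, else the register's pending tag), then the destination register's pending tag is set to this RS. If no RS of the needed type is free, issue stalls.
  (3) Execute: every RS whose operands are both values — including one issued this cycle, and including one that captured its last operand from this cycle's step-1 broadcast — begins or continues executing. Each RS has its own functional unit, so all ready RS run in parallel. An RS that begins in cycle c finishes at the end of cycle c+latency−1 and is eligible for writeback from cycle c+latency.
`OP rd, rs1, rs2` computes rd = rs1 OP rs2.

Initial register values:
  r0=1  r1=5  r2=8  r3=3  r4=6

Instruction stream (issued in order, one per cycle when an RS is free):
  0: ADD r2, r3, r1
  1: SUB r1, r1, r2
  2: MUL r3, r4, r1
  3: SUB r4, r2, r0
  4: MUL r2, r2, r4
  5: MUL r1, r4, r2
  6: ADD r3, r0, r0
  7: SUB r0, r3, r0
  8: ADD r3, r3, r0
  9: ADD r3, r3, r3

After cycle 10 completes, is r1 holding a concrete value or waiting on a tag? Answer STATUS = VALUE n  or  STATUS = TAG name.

cycle 1: issue ADD r2<-Add1 // r0:1,r1:5,r2:Add1,r3:3,r4:6
cycle 2: issue SUB r1<-Add2 // r0:1,r1:Add2,r2:Add1,r3:3,r4:6
cycle 3: CDB Add1=8; issue MUL r3<-Mul1 // r0:1,r1:Add2,r2:8,r3:Mul1,r4:6
cycle 4: issue SUB r4<-Add1 // r0:1,r1:Add2,r2:8,r3:Mul1,r4:Add1
cycle 5: CDB Add2=-3; issue MUL r2<-Mul2 // r0:1,r1:-3,r2:Mul2,r3:Mul1,r4:Add1
cycle 6: CDB Add1=7; stall // r0:1,r1:-3,r2:Mul2,r3:Mul1,r4:7
cycle 7: stall // r0:1,r1:-3,r2:Mul2,r3:Mul1,r4:7
cycle 8: stall // r0:1,r1:-3,r2:Mul2,r3:Mul1,r4:7
cycle 9: stall // r0:1,r1:-3,r2:Mul2,r3:Mul1,r4:7
cycle 10: CDB Mul1=-18; issue MUL r1<-Mul1 // r0:1,r1:Mul1,r2:Mul2,r3:-18,r4:7

STATUS = TAG Mul1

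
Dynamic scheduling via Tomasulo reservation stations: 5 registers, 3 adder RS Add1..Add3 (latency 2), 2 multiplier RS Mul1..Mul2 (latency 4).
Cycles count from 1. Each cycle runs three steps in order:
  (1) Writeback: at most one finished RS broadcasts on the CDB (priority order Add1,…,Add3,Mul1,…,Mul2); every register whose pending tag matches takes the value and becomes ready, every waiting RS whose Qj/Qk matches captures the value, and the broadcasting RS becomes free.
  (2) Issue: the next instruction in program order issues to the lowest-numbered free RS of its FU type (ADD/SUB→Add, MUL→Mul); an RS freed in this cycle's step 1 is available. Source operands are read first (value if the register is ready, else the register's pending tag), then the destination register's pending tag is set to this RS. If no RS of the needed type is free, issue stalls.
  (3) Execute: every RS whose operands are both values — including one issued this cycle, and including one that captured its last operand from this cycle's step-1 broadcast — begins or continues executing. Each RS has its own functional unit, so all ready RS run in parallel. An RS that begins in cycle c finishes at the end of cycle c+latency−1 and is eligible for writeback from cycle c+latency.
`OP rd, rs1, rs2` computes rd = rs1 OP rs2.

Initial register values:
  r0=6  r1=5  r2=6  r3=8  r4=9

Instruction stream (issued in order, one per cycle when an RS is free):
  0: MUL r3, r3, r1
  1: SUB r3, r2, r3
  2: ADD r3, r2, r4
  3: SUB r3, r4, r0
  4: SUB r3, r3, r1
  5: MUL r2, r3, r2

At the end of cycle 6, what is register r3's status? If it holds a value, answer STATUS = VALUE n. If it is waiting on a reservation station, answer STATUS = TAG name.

c1: issue MUL r3<-Mul1 | r0:6,r1:5,r2:6,r3:Mul1,r4:9
c2: issue SUB r3<-Add1 | r0:6,r1:5,r2:6,r3:Add1,r4:9
c3: issue ADD r3<-Add2 | r0:6,r1:5,r2:6,r3:Add2,r4:9
c4: issue SUB r3<-Add3 | r0:6,r1:5,r2:6,r3:Add3,r4:9
c5: CDB Add2=15; issue SUB r3<-Add2 | r0:6,r1:5,r2:6,r3:Add2,r4:9
c6: CDB Add3=3; issue MUL r2<-Mul2 | r0:6,r1:5,r2:Mul2,r3:Add2,r4:9

STATUS = TAG Add2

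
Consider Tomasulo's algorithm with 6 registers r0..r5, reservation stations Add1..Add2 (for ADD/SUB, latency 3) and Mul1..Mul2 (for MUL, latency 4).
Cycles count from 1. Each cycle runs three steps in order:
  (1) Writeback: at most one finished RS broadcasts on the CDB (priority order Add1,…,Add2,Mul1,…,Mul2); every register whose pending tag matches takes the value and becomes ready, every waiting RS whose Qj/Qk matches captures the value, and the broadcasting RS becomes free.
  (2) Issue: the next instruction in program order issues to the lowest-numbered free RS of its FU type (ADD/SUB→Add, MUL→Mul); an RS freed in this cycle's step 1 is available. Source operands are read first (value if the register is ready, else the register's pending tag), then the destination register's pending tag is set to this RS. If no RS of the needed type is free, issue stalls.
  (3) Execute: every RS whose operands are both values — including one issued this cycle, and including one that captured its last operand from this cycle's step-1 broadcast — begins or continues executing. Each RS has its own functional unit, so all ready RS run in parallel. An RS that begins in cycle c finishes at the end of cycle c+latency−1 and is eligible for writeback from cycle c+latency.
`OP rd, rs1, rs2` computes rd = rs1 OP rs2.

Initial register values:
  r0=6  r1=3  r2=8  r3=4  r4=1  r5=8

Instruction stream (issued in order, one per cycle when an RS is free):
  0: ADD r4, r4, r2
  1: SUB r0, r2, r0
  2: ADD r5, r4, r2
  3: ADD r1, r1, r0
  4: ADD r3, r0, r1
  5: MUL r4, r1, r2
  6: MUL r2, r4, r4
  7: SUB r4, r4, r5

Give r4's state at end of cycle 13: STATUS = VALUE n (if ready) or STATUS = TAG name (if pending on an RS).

STATUS = TAG Add2

cycle 1: issue ADD r4<-Add1 // r0:6,r1:3,r2:8,r3:4,r4:Add1,r5:8
cycle 2: issue SUB r0<-Add2 // r0:Add2,r1:3,r2:8,r3:4,r4:Add1,r5:8
cycle 3: stall // r0:Add2,r1:3,r2:8,r3:4,r4:Add1,r5:8
cycle 4: CDB Add1=9; issue ADD r5<-Add1 // r0:Add2,r1:3,r2:8,r3:4,r4:9,r5:Add1
cycle 5: CDB Add2=2; issue ADD r1<-Add2 // r0:2,r1:Add2,r2:8,r3:4,r4:9,r5:Add1
cycle 6: stall // r0:2,r1:Add2,r2:8,r3:4,r4:9,r5:Add1
cycle 7: CDB Add1=17; issue ADD r3<-Add1 // r0:2,r1:Add2,r2:8,r3:Add1,r4:9,r5:17
cycle 8: CDB Add2=5; issue MUL r4<-Mul1 // r0:2,r1:5,r2:8,r3:Add1,r4:Mul1,r5:17
cycle 9: issue MUL r2<-Mul2 // r0:2,r1:5,r2:Mul2,r3:Add1,r4:Mul1,r5:17
cycle 10: issue SUB r4<-Add2 // r0:2,r1:5,r2:Mul2,r3:Add1,r4:Add2,r5:17
cycle 11: CDB Add1=7 // r0:2,r1:5,r2:Mul2,r3:7,r4:Add2,r5:17
cycle 12: CDB Mul1=40 // r0:2,r1:5,r2:Mul2,r3:7,r4:Add2,r5:17
cycle 13: - // r0:2,r1:5,r2:Mul2,r3:7,r4:Add2,r5:17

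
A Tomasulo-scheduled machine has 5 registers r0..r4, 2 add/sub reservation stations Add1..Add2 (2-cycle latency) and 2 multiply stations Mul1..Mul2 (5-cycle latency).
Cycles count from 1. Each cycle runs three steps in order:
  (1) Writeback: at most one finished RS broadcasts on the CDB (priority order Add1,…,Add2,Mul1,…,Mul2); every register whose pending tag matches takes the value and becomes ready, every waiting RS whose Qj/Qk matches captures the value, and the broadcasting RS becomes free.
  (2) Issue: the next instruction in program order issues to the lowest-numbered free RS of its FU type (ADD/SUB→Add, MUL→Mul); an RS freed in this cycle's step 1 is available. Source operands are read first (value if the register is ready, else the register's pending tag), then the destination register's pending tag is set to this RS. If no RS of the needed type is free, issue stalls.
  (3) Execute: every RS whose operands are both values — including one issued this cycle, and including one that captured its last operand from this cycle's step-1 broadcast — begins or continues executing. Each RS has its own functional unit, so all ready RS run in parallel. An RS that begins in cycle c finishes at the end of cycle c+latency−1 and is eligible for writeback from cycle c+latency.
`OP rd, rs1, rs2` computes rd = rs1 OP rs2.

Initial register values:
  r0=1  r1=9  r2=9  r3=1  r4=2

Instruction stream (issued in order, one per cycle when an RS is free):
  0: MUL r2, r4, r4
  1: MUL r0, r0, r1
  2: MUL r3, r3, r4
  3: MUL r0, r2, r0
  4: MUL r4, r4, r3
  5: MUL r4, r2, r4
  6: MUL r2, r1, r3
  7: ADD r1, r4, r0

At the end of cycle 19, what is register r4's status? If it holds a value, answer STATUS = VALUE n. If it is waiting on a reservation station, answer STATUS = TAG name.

cycle 1: issue MUL r2<-Mul1 // r0:1,r1:9,r2:Mul1,r3:1,r4:2
cycle 2: issue MUL r0<-Mul2 // r0:Mul2,r1:9,r2:Mul1,r3:1,r4:2
cycle 3: stall // r0:Mul2,r1:9,r2:Mul1,r3:1,r4:2
cycle 4: stall // r0:Mul2,r1:9,r2:Mul1,r3:1,r4:2
cycle 5: stall // r0:Mul2,r1:9,r2:Mul1,r3:1,r4:2
cycle 6: CDB Mul1=4; issue MUL r3<-Mul1 // r0:Mul2,r1:9,r2:4,r3:Mul1,r4:2
cycle 7: CDB Mul2=9; issue MUL r0<-Mul2 // r0:Mul2,r1:9,r2:4,r3:Mul1,r4:2
cycle 8: stall // r0:Mul2,r1:9,r2:4,r3:Mul1,r4:2
cycle 9: stall // r0:Mul2,r1:9,r2:4,r3:Mul1,r4:2
cycle 10: stall // r0:Mul2,r1:9,r2:4,r3:Mul1,r4:2
cycle 11: CDB Mul1=2; issue MUL r4<-Mul1 // r0:Mul2,r1:9,r2:4,r3:2,r4:Mul1
cycle 12: CDB Mul2=36; issue MUL r4<-Mul2 // r0:36,r1:9,r2:4,r3:2,r4:Mul2
cycle 13: stall // r0:36,r1:9,r2:4,r3:2,r4:Mul2
cycle 14: stall // r0:36,r1:9,r2:4,r3:2,r4:Mul2
cycle 15: stall // r0:36,r1:9,r2:4,r3:2,r4:Mul2
cycle 16: CDB Mul1=4; issue MUL r2<-Mul1 // r0:36,r1:9,r2:Mul1,r3:2,r4:Mul2
cycle 17: issue ADD r1<-Add1 // r0:36,r1:Add1,r2:Mul1,r3:2,r4:Mul2
cycle 18: - // r0:36,r1:Add1,r2:Mul1,r3:2,r4:Mul2
cycle 19: - // r0:36,r1:Add1,r2:Mul1,r3:2,r4:Mul2

STATUS = TAG Mul2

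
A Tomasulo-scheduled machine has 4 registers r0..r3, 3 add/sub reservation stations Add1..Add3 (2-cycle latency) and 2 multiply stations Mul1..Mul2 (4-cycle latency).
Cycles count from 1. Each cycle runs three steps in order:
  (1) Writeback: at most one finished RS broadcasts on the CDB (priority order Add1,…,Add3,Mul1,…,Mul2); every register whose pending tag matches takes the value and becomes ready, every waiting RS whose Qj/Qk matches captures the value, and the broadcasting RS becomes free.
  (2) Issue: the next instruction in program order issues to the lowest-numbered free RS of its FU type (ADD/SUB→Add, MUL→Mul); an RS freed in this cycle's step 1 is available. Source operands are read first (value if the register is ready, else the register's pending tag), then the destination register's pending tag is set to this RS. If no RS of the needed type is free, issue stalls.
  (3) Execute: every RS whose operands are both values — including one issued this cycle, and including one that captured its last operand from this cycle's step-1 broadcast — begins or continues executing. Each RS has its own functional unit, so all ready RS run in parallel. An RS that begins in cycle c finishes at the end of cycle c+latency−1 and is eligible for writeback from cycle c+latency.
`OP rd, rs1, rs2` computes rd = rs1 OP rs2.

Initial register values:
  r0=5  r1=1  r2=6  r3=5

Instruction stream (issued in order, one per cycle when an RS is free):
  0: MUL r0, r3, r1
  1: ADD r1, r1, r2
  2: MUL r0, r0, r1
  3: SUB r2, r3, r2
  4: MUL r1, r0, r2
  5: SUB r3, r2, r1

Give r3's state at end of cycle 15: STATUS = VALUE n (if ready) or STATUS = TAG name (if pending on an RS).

  c1: issue MUL r0<-Mul1  regs: r0:Mul1,r1:1,r2:6,r3:5
  c2: issue ADD r1<-Add1  regs: r0:Mul1,r1:Add1,r2:6,r3:5
  c3: issue MUL r0<-Mul2  regs: r0:Mul2,r1:Add1,r2:6,r3:5
  c4: CDB Add1=7; issue SUB r2<-Add1  regs: r0:Mul2,r1:7,r2:Add1,r3:5
  c5: CDB Mul1=5; issue MUL r1<-Mul1  regs: r0:Mul2,r1:Mul1,r2:Add1,r3:5
  c6: CDB Add1=-1; issue SUB r3<-Add1  regs: r0:Mul2,r1:Mul1,r2:-1,r3:Add1
  c7: -  regs: r0:Mul2,r1:Mul1,r2:-1,r3:Add1
  c8: -  regs: r0:Mul2,r1:Mul1,r2:-1,r3:Add1
  c9: CDB Mul2=35  regs: r0:35,r1:Mul1,r2:-1,r3:Add1
  c10: -  regs: r0:35,r1:Mul1,r2:-1,r3:Add1
  c11: -  regs: r0:35,r1:Mul1,r2:-1,r3:Add1
  c12: -  regs: r0:35,r1:Mul1,r2:-1,r3:Add1
  c13: CDB Mul1=-35  regs: r0:35,r1:-35,r2:-1,r3:Add1
  c14: -  regs: r0:35,r1:-35,r2:-1,r3:Add1
  c15: CDB Add1=34  regs: r0:35,r1:-35,r2:-1,r3:34

STATUS = VALUE 34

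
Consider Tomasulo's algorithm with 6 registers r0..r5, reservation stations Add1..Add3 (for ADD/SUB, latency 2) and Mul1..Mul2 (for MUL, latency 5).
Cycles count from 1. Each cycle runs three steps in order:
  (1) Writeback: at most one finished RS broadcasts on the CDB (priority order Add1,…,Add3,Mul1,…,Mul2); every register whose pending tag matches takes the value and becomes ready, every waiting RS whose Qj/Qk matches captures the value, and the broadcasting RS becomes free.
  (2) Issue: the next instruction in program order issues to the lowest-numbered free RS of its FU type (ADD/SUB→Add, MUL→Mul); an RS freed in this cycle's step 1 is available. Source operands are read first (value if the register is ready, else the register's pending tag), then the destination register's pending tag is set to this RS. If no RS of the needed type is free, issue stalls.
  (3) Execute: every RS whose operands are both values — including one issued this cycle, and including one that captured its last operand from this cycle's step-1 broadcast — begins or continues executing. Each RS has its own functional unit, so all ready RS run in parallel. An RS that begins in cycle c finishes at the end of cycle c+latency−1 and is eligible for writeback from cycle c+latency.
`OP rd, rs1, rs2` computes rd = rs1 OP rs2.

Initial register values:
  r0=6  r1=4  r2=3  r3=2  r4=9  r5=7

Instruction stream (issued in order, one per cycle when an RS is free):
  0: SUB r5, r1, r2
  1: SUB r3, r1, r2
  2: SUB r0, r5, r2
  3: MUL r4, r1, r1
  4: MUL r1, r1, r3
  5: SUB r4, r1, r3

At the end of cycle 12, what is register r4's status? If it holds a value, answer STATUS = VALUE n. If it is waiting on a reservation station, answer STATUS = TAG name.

cycle 1: issue SUB r5<-Add1 // r0:6,r1:4,r2:3,r3:2,r4:9,r5:Add1
cycle 2: issue SUB r3<-Add2 // r0:6,r1:4,r2:3,r3:Add2,r4:9,r5:Add1
cycle 3: CDB Add1=1; issue SUB r0<-Add1 // r0:Add1,r1:4,r2:3,r3:Add2,r4:9,r5:1
cycle 4: CDB Add2=1; issue MUL r4<-Mul1 // r0:Add1,r1:4,r2:3,r3:1,r4:Mul1,r5:1
cycle 5: CDB Add1=-2; issue MUL r1<-Mul2 // r0:-2,r1:Mul2,r2:3,r3:1,r4:Mul1,r5:1
cycle 6: issue SUB r4<-Add1 // r0:-2,r1:Mul2,r2:3,r3:1,r4:Add1,r5:1
cycle 7: - // r0:-2,r1:Mul2,r2:3,r3:1,r4:Add1,r5:1
cycle 8: - // r0:-2,r1:Mul2,r2:3,r3:1,r4:Add1,r5:1
cycle 9: CDB Mul1=16 // r0:-2,r1:Mul2,r2:3,r3:1,r4:Add1,r5:1
cycle 10: CDB Mul2=4 // r0:-2,r1:4,r2:3,r3:1,r4:Add1,r5:1
cycle 11: - // r0:-2,r1:4,r2:3,r3:1,r4:Add1,r5:1
cycle 12: CDB Add1=3 // r0:-2,r1:4,r2:3,r3:1,r4:3,r5:1

STATUS = VALUE 3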